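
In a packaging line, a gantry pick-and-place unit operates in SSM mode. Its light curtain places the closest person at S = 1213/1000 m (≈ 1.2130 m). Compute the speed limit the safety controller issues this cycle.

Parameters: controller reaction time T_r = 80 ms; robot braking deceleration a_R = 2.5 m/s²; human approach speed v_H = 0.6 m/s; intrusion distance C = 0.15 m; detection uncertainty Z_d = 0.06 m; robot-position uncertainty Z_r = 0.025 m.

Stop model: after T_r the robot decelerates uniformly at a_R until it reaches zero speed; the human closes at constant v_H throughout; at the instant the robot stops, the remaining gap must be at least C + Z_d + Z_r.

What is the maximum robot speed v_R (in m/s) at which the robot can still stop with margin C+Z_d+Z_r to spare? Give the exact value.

quadratic (1/5)·v² + (8/25)·v + (-93/100) = 0
  disc = (8/25)² − 4·(1/5)·(-93/100) = 529/625 ; √disc = 23/25
  v_R = (−(8/25) + 23/25) / (2·(1/5)) = 3/2 m/s
check:
stop time T_s = (3/2)/(5/2) = 0.6000 s
robot in T_r: 1.5000·0.0800 = 0.1200 m
robot covers 1.5000·0.6000 − ½·2.5000·0.6000² = 0.4500 m while stopping
person approaches 0.6000·(0.0800+0.6000) = 0.4080 m
margins: 0.1500+0.0600+0.0250 = 0.2350 m
sum ≈ 0.1200+0.4500+0.4080+0.2350 ≈ 1.2130 m = S ✓

v_R_max = 3/2 m/s = 1.5000 m/s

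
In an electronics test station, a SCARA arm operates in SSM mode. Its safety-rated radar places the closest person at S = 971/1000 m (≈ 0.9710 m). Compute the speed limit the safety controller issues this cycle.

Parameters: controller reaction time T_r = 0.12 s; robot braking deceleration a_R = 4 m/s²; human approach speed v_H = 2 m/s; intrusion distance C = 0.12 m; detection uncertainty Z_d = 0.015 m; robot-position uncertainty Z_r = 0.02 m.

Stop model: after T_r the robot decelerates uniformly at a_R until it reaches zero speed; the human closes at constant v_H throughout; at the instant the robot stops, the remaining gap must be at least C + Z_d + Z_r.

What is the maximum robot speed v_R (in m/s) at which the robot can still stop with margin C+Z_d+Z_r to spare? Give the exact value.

quadratic (1/8)·v² + (31/50)·v + (-72/125) = 0
  disc = (31/50)² − 4·(1/8)·(-72/125) = 1681/2500 ; √disc = 41/50
  v_R = (−(31/50) + 41/50) / (2·(1/8)) = 4/5 m/s
check:
braking lasts T_s = (4/5)/4 = 0.2000 s
robot in T_r: 0.8000·0.1200 = 0.0960 m
robot under decel: 0.8000²/(2·4.0000) = 0.0800 m
human over T_r+T_s: 2.0000·(0.1200+0.2000) = 0.6400 m
residual clearance needed = 0.1200+0.0150+0.0200 = 0.1550 m
sum ≈ 0.0960+0.0800+0.6400+0.1550 ≈ 0.9710 m = S ✓

v_R_max = 4/5 m/s = 0.8000 m/s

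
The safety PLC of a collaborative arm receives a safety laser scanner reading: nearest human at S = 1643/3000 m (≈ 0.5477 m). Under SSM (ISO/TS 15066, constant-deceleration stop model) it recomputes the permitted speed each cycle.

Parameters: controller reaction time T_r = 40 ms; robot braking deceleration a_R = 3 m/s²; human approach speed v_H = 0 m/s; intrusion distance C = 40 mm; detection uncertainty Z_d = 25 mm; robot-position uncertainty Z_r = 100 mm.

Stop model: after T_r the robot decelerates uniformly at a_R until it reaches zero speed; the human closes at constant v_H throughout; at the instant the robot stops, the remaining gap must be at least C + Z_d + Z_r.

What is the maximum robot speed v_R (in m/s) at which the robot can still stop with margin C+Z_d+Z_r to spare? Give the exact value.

collect terms ⇒ (1/6)·v_R² + (1/25)·v_R + (-287/750) = 0
  disc = (1/25)² − 4·(1/6)·(-287/750) = 1444/5625 ; √disc = 38/75
  v_R = (−(1/25) + 38/75) / (2·(1/6)) = 7/5 m/s
check:
T_s = v_R/a_R = (7/5)/3 = 0.4667 s
reaction-phase robot travel = 1.4000·0.0400 = 0.0560 m
robot covers 1.4000·0.4667 − ½·3.0000·0.4667² = 0.3267 m while stopping
person approaches 0.0000·(0.0400+0.4667) = 0.0000 m
C+Z_d+Z_r = 0.0400+0.0250+0.1000 = 0.1650 m
sum ≈ 0.0560+0.3267+0.0000+0.1650 ≈ 0.5477 m = S ✓

v_R_max = 7/5 m/s = 1.4000 m/s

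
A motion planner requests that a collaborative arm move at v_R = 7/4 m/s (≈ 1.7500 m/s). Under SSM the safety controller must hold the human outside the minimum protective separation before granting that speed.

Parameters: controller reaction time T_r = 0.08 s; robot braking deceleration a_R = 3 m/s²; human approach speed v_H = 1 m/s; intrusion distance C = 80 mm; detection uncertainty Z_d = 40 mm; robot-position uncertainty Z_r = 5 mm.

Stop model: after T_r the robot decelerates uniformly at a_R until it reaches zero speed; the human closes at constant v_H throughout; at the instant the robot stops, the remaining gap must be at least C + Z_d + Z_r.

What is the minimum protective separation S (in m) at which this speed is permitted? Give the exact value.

S_min = 1151/800 m = 1.4387 m

braking lasts T_s = (7/4)/3 = 0.5833 s
robot covers v_R·T_r = 1.7500·0.0800 = 0.1400 m before braking
robot covers 1.7500·0.5833 − ½·3.0000·0.5833² = 0.5104 m while stopping
person approaches 1.0000·(0.0800+0.5833) = 0.6633 m
residual clearance needed = 0.0800+0.0400+0.0050 = 0.1250 m
S_min ≈ 0.1400+0.5104+0.6633+0.1250  ⇒  S_min = 1151/800 m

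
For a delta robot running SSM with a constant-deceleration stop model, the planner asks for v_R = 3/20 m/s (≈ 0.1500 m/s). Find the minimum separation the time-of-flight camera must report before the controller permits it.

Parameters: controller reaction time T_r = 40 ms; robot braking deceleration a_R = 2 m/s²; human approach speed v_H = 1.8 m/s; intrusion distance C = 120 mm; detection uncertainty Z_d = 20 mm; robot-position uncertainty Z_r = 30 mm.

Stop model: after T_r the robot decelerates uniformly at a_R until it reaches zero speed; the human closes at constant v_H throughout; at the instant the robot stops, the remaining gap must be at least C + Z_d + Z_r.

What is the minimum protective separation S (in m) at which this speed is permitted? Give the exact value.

S_min = 3109/8000 m = 0.3886 m

T_s = v_R/a_R = (3/20)/2 = 0.0750 s
robot covers v_R·T_r = 0.1500·0.0400 = 0.0060 m before braking
robot covers 0.1500·0.0750 − ½·2.0000·0.0750² = 0.0056 m while stopping
human over T_r+T_s: 1.8000·(0.0400+0.0750) = 0.2070 m
residual clearance needed = 0.1200+0.0200+0.0300 = 0.1700 m
S_min ≈ 0.0060+0.0056+0.2070+0.1700  ⇒  S_min = 3109/8000 m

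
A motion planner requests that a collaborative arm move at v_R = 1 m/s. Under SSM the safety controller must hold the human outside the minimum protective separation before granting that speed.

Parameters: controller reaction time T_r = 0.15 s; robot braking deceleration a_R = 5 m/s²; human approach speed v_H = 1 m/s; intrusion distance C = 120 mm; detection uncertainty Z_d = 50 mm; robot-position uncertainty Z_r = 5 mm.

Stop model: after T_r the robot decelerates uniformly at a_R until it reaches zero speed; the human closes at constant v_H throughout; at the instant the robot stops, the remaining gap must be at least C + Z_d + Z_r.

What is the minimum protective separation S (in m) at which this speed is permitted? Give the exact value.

stop time T_s = 1/5 = 0.2000 s
reaction-phase robot travel = 1.0000·0.1500 = 0.1500 m
robot under decel: 1.0000²/(2·5.0000) = 0.1000 m
person approaches 1.0000·(0.1500+0.2000) = 0.3500 m
C+Z_d+Z_r = 0.1200+0.0500+0.0050 = 0.1750 m
S_min ≈ 0.1500+0.1000+0.3500+0.1750  ⇒  S_min = 31/40 m

S_min = 31/40 m = 0.7750 m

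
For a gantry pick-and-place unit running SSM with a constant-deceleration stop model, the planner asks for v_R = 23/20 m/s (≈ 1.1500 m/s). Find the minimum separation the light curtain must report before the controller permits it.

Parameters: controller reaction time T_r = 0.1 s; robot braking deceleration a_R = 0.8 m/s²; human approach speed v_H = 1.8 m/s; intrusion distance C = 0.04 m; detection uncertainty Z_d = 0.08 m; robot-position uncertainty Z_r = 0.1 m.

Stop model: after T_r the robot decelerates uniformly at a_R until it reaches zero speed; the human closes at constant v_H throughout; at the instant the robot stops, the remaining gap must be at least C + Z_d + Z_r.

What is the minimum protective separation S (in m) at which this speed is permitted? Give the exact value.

S_min = 12573/3200 m = 3.9291 m

T_s = v_R/a_R = (23/20)/(4/5) = 1.4375 s
reaction-phase robot travel = 1.1500·0.1000 = 0.1150 m
robot under decel: 1.1500²/(2·0.8000) = 0.8266 m
human over T_r+T_s: 1.8000·(0.1000+1.4375) = 2.7675 m
margins: 0.0400+0.0800+0.1000 = 0.2200 m
S_min ≈ 0.1150+0.8266+2.7675+0.2200  ⇒  S_min = 12573/3200 m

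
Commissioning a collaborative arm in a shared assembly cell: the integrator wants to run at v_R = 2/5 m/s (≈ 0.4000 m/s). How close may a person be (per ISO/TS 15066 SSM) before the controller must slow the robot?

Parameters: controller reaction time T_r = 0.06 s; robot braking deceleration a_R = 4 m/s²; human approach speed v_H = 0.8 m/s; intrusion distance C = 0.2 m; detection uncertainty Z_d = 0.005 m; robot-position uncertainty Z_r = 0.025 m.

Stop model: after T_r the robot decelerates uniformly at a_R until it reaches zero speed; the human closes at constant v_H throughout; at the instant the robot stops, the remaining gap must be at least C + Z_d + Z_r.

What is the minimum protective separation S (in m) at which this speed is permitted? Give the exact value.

S_min = 201/500 m = 0.4020 m

T_s = v_R/a_R = (2/5)/4 = 0.1000 s
robot in T_r: 0.4000·0.0600 = 0.0240 m
robot under decel: 0.4000²/(2·4.0000) = 0.0200 m
human over T_r+T_s: 0.8000·(0.0600+0.1000) = 0.1280 m
C+Z_d+Z_r = 0.2000+0.0050+0.0250 = 0.2300 m
S_min ≈ 0.0240+0.0200+0.1280+0.2300  ⇒  S_min = 201/500 m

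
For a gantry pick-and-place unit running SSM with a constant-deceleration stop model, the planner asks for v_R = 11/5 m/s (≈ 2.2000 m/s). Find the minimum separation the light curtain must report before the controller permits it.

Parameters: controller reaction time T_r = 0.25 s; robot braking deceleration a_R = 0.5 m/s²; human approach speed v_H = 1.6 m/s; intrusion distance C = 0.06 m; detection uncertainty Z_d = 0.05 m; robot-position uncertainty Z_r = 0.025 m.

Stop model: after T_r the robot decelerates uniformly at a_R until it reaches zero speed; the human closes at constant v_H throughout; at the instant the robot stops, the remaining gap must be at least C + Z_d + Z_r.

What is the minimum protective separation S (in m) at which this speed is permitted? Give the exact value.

stop time T_s = (11/5)/(1/2) = 4.4000 s
reaction-phase robot travel = 2.2000·0.2500 = 0.5500 m
braking distance = 2.2000²/(2·0.5000) = 4.8400 m
human over T_r+T_s: 1.6000·(0.2500+4.4000) = 7.4400 m
residual clearance needed = 0.0600+0.0500+0.0250 = 0.1350 m
S_min ≈ 0.5500+4.8400+7.4400+0.1350  ⇒  S_min = 2593/200 m

S_min = 2593/200 m = 12.9650 m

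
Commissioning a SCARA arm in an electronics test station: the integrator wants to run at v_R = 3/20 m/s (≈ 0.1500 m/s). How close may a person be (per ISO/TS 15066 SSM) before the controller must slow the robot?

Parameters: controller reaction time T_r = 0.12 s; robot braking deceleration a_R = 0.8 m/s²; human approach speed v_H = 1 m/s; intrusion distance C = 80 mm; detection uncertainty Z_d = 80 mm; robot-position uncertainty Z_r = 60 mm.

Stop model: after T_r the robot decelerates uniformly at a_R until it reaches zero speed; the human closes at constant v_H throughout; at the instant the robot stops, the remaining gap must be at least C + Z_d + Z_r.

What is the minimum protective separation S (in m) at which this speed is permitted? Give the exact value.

stop time T_s = (3/20)/(4/5) = 0.1875 s
reaction-phase robot travel = 0.1500·0.1200 = 0.0180 m
robot covers 0.1500·0.1875 − ½·0.8000·0.1875² = 0.0141 m while stopping
human over T_r+T_s: 1.0000·(0.1200+0.1875) = 0.3075 m
margins: 0.0800+0.0800+0.0600 = 0.2200 m
S_min ≈ 0.0180+0.0141+0.3075+0.2200  ⇒  S_min = 8953/16000 m

S_min = 8953/16000 m = 0.5596 m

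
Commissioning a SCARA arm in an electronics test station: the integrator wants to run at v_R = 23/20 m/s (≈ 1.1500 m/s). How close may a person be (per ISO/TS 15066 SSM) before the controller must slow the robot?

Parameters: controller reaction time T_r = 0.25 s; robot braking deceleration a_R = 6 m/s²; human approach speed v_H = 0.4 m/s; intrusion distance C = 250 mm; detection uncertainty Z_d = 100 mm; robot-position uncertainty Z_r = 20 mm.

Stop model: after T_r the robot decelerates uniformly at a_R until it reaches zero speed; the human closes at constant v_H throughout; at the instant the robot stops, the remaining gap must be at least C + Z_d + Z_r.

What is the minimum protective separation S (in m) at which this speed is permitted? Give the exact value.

S_min = 1511/1600 m = 0.9444 m

T_s = v_R/a_R = (23/20)/6 = 0.1917 s
robot covers v_R·T_r = 1.1500·0.2500 = 0.2875 m before braking
robot covers 1.1500·0.1917 − ½·6.0000·0.1917² = 0.1102 m while stopping
person approaches 0.4000·(0.2500+0.1917) = 0.1767 m
C+Z_d+Z_r = 0.2500+0.1000+0.0200 = 0.3700 m
S_min ≈ 0.2875+0.1102+0.1767+0.3700  ⇒  S_min = 1511/1600 m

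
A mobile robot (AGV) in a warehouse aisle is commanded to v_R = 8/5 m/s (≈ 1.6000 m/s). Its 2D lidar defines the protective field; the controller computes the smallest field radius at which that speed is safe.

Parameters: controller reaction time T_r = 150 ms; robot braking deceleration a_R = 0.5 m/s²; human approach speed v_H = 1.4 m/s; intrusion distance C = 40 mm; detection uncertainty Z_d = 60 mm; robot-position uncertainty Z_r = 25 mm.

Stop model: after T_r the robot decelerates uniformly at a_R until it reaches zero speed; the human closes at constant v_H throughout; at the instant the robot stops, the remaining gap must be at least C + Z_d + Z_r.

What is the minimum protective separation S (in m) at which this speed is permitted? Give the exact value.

S_min = 1523/200 m = 7.6150 m

stop time T_s = (8/5)/(1/2) = 3.2000 s
robot covers v_R·T_r = 1.6000·0.1500 = 0.2400 m before braking
robot covers 1.6000·3.2000 − ½·0.5000·3.2000² = 2.5600 m while stopping
human over T_r+T_s: 1.4000·(0.1500+3.2000) = 4.6900 m
residual clearance needed = 0.0400+0.0600+0.0250 = 0.1250 m
S_min ≈ 0.2400+2.5600+4.6900+0.1250  ⇒  S_min = 1523/200 m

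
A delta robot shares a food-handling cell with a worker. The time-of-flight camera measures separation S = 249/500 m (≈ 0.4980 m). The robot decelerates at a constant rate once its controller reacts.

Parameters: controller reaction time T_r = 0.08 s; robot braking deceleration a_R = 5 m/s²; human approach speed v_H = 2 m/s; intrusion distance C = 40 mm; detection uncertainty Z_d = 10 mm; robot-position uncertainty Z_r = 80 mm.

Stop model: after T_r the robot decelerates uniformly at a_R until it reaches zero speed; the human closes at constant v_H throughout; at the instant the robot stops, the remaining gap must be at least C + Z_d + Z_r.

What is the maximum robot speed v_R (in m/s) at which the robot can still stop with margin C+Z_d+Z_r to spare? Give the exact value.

v_R_max = 2/5 m/s = 0.4000 m/s

collect terms ⇒ (1/10)·v_R² + (12/25)·v_R + (-26/125) = 0
  disc = (12/25)² − 4·(1/10)·(-26/125) = 196/625 ; √disc = 14/25
  v_R = (−(12/25) + 14/25) / (2·(1/10)) = 2/5 m/s
check:
braking lasts T_s = (2/5)/5 = 0.0800 s
reaction-phase robot travel = 0.4000·0.0800 = 0.0320 m
braking distance = 0.4000²/(2·5.0000) = 0.0160 m
human over T_r+T_s: 2.0000·(0.0800+0.0800) = 0.3200 m
C+Z_d+Z_r = 0.0400+0.0100+0.0800 = 0.1300 m
sum ≈ 0.0320+0.0160+0.3200+0.1300 ≈ 0.4980 m = S ✓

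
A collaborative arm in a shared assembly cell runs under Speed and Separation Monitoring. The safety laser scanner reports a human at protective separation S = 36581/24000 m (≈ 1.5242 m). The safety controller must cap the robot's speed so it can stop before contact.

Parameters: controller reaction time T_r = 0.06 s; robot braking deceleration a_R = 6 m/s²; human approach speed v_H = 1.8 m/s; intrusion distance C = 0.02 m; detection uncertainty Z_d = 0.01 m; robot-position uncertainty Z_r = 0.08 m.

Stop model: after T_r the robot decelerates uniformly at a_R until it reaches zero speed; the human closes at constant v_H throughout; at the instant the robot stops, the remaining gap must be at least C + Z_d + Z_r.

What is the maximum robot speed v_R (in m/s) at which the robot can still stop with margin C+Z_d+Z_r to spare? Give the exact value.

quadratic (1/12)·v² + (9/25)·v + (-31349/24000) = 0
  disc = (9/25)² − 4·(1/12)·(-31349/24000) = 203401/360000 ; √disc = 451/600
  v_R = (−(9/25) + 451/600) / (2·(1/12)) = 47/20 m/s
check:
stop time T_s = (47/20)/6 = 0.3917 s
robot in T_r: 2.3500·0.0600 = 0.1410 m
robot under decel: 2.3500²/(2·6.0000) = 0.4602 m
human over T_r+T_s: 1.8000·(0.0600+0.3917) = 0.8130 m
margins: 0.0200+0.0100+0.0800 = 0.1100 m
sum ≈ 0.1410+0.4602+0.8130+0.1100 ≈ 1.5242 m = S ✓

v_R_max = 47/20 m/s = 2.3500 m/s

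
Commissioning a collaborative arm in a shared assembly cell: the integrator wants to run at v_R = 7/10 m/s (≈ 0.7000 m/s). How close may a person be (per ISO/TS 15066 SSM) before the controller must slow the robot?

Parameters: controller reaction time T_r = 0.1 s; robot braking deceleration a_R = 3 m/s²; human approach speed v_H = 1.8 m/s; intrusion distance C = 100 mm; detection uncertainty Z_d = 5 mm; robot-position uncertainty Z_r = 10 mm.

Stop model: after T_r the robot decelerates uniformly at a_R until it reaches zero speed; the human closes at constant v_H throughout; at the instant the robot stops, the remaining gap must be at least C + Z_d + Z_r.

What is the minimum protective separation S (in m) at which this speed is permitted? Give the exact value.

braking lasts T_s = (7/10)/3 = 0.2333 s
robot in T_r: 0.7000·0.1000 = 0.0700 m
robot under decel: 0.7000²/(2·3.0000) = 0.0817 m
person approaches 1.8000·(0.1000+0.2333) = 0.6000 m
C+Z_d+Z_r = 0.1000+0.0050+0.0100 = 0.1150 m
S_min ≈ 0.0700+0.0817+0.6000+0.1150  ⇒  S_min = 13/15 m

S_min = 13/15 m = 0.8667 m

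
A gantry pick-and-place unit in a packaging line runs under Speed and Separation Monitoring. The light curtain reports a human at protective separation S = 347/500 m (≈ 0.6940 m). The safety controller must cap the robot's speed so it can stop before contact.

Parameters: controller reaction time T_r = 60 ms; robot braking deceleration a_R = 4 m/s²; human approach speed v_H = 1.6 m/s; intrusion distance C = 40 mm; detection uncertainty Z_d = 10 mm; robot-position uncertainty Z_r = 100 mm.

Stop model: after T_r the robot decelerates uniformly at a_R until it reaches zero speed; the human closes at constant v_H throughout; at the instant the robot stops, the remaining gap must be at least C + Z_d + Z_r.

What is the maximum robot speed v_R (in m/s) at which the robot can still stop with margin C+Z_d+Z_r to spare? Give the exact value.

v_R_max = 4/5 m/s = 0.8000 m/s

quadratic (1/8)·v² + (23/50)·v + (-56/125) = 0
  disc = (23/50)² − 4·(1/8)·(-56/125) = 1089/2500 ; √disc = 33/50
  v_R = (−(23/50) + 33/50) / (2·(1/8)) = 4/5 m/s
check:
braking lasts T_s = (4/5)/4 = 0.2000 s
robot in T_r: 0.8000·0.0600 = 0.0480 m
robot under decel: 0.8000²/(2·4.0000) = 0.0800 m
person approaches 1.6000·(0.0600+0.2000) = 0.4160 m
residual clearance needed = 0.0400+0.0100+0.1000 = 0.1500 m
sum ≈ 0.0480+0.0800+0.4160+0.1500 ≈ 0.6940 m = S ✓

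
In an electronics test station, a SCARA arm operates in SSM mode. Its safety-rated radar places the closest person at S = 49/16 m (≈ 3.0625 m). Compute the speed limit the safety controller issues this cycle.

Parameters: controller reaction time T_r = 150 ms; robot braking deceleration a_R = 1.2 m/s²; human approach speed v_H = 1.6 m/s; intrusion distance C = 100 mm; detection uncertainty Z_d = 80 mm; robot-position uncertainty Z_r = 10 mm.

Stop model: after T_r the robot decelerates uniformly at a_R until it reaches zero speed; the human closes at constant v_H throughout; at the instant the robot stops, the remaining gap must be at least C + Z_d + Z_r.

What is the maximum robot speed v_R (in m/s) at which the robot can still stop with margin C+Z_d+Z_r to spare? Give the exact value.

v_R_max = 13/10 m/s = 1.3000 m/s

at the boundary: (5/12)·v² + (89/60)·v + (-1053/400) = 0
  disc = (89/60)² − 4·(5/12)·(-1053/400) = 5929/900 ; √disc = 77/30
  v_R = (−(89/60) + 77/30) / (2·(5/12)) = 13/10 m/s
check:
braking lasts T_s = (13/10)/(6/5) = 1.0833 s
robot in T_r: 1.3000·0.1500 = 0.1950 m
robot under decel: 1.3000²/(2·1.2000) = 0.7042 m
human over T_r+T_s: 1.6000·(0.1500+1.0833) = 1.9733 m
C+Z_d+Z_r = 0.1000+0.0800+0.0100 = 0.1900 m
sum ≈ 0.1950+0.7042+1.9733+0.1900 ≈ 3.0625 m = S ✓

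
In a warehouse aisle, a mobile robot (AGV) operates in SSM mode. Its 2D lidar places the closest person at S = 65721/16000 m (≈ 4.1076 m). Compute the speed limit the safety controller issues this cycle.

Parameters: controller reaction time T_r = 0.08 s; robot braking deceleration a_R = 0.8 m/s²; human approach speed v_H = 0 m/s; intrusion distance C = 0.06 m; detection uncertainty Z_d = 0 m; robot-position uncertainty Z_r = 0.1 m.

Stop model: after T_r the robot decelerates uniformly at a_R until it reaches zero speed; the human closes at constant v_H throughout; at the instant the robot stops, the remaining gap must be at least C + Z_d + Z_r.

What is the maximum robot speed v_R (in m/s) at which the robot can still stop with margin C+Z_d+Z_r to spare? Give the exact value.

collect terms ⇒ (5/8)·v_R² + (2/25)·v_R + (-63161/16000) = 0
  disc = (2/25)² − 4·(5/8)·(-63161/16000) = 1580049/160000 ; √disc = 1257/400
  v_R = (−(2/25) + 1257/400) / (2·(5/8)) = 49/20 m/s
check:
stop time T_s = (49/20)/(4/5) = 3.0625 s
robot covers v_R·T_r = 2.4500·0.0800 = 0.1960 m before braking
braking distance = 2.4500²/(2·0.8000) = 3.7516 m
person approaches 0.0000·(0.0800+3.0625) = 0.0000 m
C+Z_d+Z_r = 0.0600+0.0000+0.1000 = 0.1600 m
sum ≈ 0.1960+3.7516+0.0000+0.1600 ≈ 4.1076 m = S ✓

v_R_max = 49/20 m/s = 2.4500 m/s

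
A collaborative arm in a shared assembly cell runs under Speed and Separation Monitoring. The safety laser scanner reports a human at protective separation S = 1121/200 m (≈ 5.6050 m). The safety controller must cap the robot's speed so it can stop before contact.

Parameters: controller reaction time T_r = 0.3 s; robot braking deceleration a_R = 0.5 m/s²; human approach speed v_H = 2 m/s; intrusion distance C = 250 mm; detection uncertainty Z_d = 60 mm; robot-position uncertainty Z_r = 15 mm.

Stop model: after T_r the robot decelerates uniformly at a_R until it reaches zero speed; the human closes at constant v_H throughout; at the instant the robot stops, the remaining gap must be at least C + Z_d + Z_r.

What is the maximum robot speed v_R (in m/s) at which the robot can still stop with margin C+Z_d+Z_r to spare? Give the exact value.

quadratic (1)·v² + (43/10)·v + (-117/25) = 0
  disc = (43/10)² − 4·(1)·(-117/25) = 3721/100 ; √disc = 61/10
  v_R = (−(43/10) + 61/10) / (2·(1)) = 9/10 m/s
check:
braking lasts T_s = (9/10)/(1/2) = 1.8000 s
robot in T_r: 0.9000·0.3000 = 0.2700 m
braking distance = 0.9000²/(2·0.5000) = 0.8100 m
human over T_r+T_s: 2.0000·(0.3000+1.8000) = 4.2000 m
C+Z_d+Z_r = 0.2500+0.0600+0.0150 = 0.3250 m
sum ≈ 0.2700+0.8100+4.2000+0.3250 ≈ 5.6050 m = S ✓

v_R_max = 9/10 m/s = 0.9000 m/s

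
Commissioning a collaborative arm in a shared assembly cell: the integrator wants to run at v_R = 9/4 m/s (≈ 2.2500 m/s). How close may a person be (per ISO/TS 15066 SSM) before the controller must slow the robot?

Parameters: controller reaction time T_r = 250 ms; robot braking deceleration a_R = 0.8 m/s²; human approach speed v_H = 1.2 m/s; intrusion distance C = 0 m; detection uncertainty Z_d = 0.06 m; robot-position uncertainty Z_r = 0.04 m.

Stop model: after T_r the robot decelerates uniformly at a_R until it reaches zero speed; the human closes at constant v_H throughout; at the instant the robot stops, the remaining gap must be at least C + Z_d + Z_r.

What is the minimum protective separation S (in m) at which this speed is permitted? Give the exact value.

S_min = 4801/640 m = 7.5016 m

braking lasts T_s = (9/4)/(4/5) = 2.8125 s
reaction-phase robot travel = 2.2500·0.2500 = 0.5625 m
robot under decel: 2.2500²/(2·0.8000) = 3.1641 m
human over T_r+T_s: 1.2000·(0.2500+2.8125) = 3.6750 m
C+Z_d+Z_r = 0.0000+0.0600+0.0400 = 0.1000 m
S_min ≈ 0.5625+3.1641+3.6750+0.1000  ⇒  S_min = 4801/640 m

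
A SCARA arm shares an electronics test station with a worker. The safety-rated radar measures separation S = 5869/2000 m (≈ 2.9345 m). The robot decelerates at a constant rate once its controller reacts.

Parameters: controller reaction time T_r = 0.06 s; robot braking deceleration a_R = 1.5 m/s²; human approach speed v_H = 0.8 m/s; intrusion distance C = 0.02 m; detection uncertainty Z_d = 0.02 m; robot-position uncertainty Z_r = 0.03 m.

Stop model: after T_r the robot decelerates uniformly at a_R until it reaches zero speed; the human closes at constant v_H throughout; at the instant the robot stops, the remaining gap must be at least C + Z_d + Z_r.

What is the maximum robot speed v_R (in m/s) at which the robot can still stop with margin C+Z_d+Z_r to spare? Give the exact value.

v_R_max = 43/20 m/s = 2.1500 m/s

quadratic (1/3)·v² + (89/150)·v + (-5633/2000) = 0
  disc = (89/150)² − 4·(1/3)·(-5633/2000) = 23104/5625 ; √disc = 152/75
  v_R = (−(89/150) + 152/75) / (2·(1/3)) = 43/20 m/s
check:
T_s = v_R/a_R = (43/20)/(3/2) = 1.4333 s
reaction-phase robot travel = 2.1500·0.0600 = 0.1290 m
robot covers 2.1500·1.4333 − ½·1.5000·1.4333² = 1.5408 m while stopping
human over T_r+T_s: 0.8000·(0.0600+1.4333) = 1.1947 m
margins: 0.0200+0.0200+0.0300 = 0.0700 m
sum ≈ 0.1290+1.5408+1.1947+0.0700 ≈ 2.9345 m = S ✓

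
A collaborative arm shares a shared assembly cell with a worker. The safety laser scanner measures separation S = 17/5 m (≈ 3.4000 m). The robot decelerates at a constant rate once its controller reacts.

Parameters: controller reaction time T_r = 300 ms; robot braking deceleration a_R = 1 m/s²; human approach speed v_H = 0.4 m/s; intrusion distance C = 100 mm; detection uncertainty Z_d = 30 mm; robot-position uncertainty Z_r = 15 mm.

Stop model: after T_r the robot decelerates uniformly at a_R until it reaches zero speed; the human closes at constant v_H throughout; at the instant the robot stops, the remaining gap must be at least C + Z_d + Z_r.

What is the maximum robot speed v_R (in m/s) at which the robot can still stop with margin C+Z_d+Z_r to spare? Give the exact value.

quadratic (1/2)·v² + (7/10)·v + (-627/200) = 0
  disc = (7/10)² − 4·(1/2)·(-627/200) = 169/25 ; √disc = 13/5
  v_R = (−(7/10) + 13/5) / (2·(1/2)) = 19/10 m/s
check:
T_s = v_R/a_R = (19/10)/1 = 1.9000 s
reaction-phase robot travel = 1.9000·0.3000 = 0.5700 m
robot covers 1.9000·1.9000 − ½·1.0000·1.9000² = 1.8050 m while stopping
person approaches 0.4000·(0.3000+1.9000) = 0.8800 m
C+Z_d+Z_r = 0.1000+0.0300+0.0150 = 0.1450 m
sum ≈ 0.5700+1.8050+0.8800+0.1450 ≈ 3.4000 m = S ✓

v_R_max = 19/10 m/s = 1.9000 m/s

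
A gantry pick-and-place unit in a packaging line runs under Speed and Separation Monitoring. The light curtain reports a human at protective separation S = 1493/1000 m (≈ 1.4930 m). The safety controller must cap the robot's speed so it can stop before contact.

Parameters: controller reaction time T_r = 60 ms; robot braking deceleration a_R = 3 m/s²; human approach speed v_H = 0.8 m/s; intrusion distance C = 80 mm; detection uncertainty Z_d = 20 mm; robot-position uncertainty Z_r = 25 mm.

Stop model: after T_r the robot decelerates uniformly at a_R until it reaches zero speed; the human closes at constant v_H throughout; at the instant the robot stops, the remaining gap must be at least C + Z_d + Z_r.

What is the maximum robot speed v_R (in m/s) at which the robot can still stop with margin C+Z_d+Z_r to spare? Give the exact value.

v_R_max = 2 m/s = 2.0000 m/s

at the boundary: (1/6)·v² + (49/150)·v + (-33/25) = 0
  disc = (49/150)² − 4·(1/6)·(-33/25) = 22201/22500 ; √disc = 149/150
  v_R = (−(49/150) + 149/150) / (2·(1/6)) = 2 m/s
check:
braking lasts T_s = 2/3 = 0.6667 s
robot covers v_R·T_r = 2.0000·0.0600 = 0.1200 m before braking
robot covers 2.0000·0.6667 − ½·3.0000·0.6667² = 0.6667 m while stopping
human over T_r+T_s: 0.8000·(0.0600+0.6667) = 0.5813 m
residual clearance needed = 0.0800+0.0200+0.0250 = 0.1250 m
sum ≈ 0.1200+0.6667+0.5813+0.1250 ≈ 1.4930 m = S ✓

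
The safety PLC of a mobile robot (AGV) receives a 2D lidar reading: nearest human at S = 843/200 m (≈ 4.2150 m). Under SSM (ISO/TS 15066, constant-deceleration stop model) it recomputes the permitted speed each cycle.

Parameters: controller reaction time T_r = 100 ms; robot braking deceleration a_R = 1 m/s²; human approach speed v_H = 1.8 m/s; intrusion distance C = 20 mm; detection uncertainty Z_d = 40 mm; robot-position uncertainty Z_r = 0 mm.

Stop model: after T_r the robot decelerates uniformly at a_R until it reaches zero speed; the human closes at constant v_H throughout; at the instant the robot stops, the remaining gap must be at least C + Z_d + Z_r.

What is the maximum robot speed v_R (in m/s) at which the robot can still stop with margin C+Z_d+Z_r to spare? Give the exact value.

v_R_max = 3/2 m/s = 1.5000 m/s

collect terms ⇒ (1/2)·v_R² + (19/10)·v_R + (-159/40) = 0
  disc = (19/10)² − 4·(1/2)·(-159/40) = 289/25 ; √disc = 17/5
  v_R = (−(19/10) + 17/5) / (2·(1/2)) = 3/2 m/s
check:
T_s = v_R/a_R = (3/2)/1 = 1.5000 s
reaction-phase robot travel = 1.5000·0.1000 = 0.1500 m
robot under decel: 1.5000²/(2·1.0000) = 1.1250 m
human closes 1.8000·1.6000 = 2.8800 m
C+Z_d+Z_r = 0.0200+0.0400+0.0000 = 0.0600 m
sum ≈ 0.1500+1.1250+2.8800+0.0600 ≈ 4.2150 m = S ✓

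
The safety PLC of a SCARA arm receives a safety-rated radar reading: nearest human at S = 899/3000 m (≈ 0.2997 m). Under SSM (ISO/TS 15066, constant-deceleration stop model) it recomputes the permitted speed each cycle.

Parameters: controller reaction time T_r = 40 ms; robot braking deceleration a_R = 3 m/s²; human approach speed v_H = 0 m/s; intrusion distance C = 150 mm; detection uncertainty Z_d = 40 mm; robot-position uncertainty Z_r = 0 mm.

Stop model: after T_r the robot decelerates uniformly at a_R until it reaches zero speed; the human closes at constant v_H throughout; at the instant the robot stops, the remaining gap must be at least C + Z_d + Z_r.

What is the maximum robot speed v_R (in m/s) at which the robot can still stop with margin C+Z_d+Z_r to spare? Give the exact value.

at the boundary: (1/6)·v² + (1/25)·v + (-329/3000) = 0
  disc = (1/25)² − 4·(1/6)·(-329/3000) = 1681/22500 ; √disc = 41/150
  v_R = (−(1/25) + 41/150) / (2·(1/6)) = 7/10 m/s
check:
stop time T_s = (7/10)/3 = 0.2333 s
reaction-phase robot travel = 0.7000·0.0400 = 0.0280 m
robot under decel: 0.7000²/(2·3.0000) = 0.0817 m
human over T_r+T_s: 0.0000·(0.0400+0.2333) = 0.0000 m
residual clearance needed = 0.1500+0.0400+0.0000 = 0.1900 m
sum ≈ 0.0280+0.0817+0.0000+0.1900 ≈ 0.2997 m = S ✓

v_R_max = 7/10 m/s = 0.7000 m/s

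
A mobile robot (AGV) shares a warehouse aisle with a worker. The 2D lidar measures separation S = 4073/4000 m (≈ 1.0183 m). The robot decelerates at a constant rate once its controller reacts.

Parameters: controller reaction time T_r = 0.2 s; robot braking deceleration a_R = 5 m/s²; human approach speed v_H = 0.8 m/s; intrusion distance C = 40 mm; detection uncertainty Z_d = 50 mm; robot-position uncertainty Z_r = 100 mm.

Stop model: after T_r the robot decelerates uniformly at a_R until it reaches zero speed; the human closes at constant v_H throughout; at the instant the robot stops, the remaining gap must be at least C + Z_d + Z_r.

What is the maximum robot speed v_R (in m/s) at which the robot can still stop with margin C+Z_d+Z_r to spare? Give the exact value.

v_R_max = 27/20 m/s = 1.3500 m/s

at the boundary: (1/10)·v² + (9/25)·v + (-2673/4000) = 0
  disc = (9/25)² − 4·(1/10)·(-2673/4000) = 3969/10000 ; √disc = 63/100
  v_R = (−(9/25) + 63/100) / (2·(1/10)) = 27/20 m/s
check:
braking lasts T_s = (27/20)/5 = 0.2700 s
reaction-phase robot travel = 1.3500·0.2000 = 0.2700 m
robot under decel: 1.3500²/(2·5.0000) = 0.1822 m
human closes 0.8000·0.4700 = 0.3760 m
C+Z_d+Z_r = 0.0400+0.0500+0.1000 = 0.1900 m
sum ≈ 0.2700+0.1822+0.3760+0.1900 ≈ 1.0183 m = S ✓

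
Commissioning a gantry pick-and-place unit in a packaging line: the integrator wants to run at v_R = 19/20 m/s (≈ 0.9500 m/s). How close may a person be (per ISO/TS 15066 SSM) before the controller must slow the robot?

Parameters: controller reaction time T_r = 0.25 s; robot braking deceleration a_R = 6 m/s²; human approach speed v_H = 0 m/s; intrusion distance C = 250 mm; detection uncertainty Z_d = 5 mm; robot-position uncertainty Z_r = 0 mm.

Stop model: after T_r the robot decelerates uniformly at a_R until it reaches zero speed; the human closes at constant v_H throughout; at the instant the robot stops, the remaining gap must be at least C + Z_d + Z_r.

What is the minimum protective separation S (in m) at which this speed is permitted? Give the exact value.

stop time T_s = (19/20)/6 = 0.1583 s
robot in T_r: 0.9500·0.2500 = 0.2375 m
robot under decel: 0.9500²/(2·6.0000) = 0.0752 m
human over T_r+T_s: 0.0000·(0.2500+0.1583) = 0.0000 m
residual clearance needed = 0.2500+0.0050+0.0000 = 0.2550 m
S_min ≈ 0.2375+0.0752+0.0000+0.2550  ⇒  S_min = 109/192 m

S_min = 109/192 m = 0.5677 m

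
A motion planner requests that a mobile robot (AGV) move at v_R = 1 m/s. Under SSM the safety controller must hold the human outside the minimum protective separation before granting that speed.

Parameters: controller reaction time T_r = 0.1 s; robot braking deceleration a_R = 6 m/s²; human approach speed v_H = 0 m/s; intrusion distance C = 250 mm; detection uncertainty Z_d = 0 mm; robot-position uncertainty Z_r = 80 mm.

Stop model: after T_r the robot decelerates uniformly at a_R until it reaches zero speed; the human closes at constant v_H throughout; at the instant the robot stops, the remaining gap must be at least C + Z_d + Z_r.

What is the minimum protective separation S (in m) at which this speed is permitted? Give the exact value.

braking lasts T_s = 1/6 = 0.1667 s
reaction-phase robot travel = 1.0000·0.1000 = 0.1000 m
robot covers 1.0000·0.1667 − ½·6.0000·0.1667² = 0.0833 m while stopping
human closes 0.0000·0.2667 = 0.0000 m
C+Z_d+Z_r = 0.2500+0.0000+0.0800 = 0.3300 m
S_min ≈ 0.1000+0.0833+0.0000+0.3300  ⇒  S_min = 77/150 m

S_min = 77/150 m = 0.5133 m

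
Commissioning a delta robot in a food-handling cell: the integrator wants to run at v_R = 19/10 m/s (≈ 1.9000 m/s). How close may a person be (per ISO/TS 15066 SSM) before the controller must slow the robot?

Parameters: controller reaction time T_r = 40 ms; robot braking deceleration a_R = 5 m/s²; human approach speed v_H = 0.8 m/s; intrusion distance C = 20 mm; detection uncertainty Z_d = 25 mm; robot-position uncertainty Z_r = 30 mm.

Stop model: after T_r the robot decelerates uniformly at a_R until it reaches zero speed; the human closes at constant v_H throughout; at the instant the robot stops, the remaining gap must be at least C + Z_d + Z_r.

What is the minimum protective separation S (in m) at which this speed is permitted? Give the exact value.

S_min = 106/125 m = 0.8480 m

braking lasts T_s = (19/10)/5 = 0.3800 s
robot covers v_R·T_r = 1.9000·0.0400 = 0.0760 m before braking
robot under decel: 1.9000²/(2·5.0000) = 0.3610 m
human over T_r+T_s: 0.8000·(0.0400+0.3800) = 0.3360 m
C+Z_d+Z_r = 0.0200+0.0250+0.0300 = 0.0750 m
S_min ≈ 0.0760+0.3610+0.3360+0.0750  ⇒  S_min = 106/125 m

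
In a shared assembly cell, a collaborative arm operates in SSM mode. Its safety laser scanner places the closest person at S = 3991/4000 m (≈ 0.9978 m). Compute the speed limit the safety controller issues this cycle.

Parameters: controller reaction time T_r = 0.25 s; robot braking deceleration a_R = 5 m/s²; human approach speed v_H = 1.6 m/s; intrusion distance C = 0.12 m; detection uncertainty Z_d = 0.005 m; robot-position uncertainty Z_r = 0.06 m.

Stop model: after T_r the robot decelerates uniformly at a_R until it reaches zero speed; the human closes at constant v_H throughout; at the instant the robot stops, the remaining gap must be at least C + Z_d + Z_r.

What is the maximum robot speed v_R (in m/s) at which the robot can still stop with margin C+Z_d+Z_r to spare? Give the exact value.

v_R_max = 13/20 m/s = 0.6500 m/s

at the boundary: (1/10)·v² + (57/100)·v + (-1651/4000) = 0
  disc = (57/100)² − 4·(1/10)·(-1651/4000) = 49/100 ; √disc = 7/10
  v_R = (−(57/100) + 7/10) / (2·(1/10)) = 13/20 m/s
check:
braking lasts T_s = (13/20)/5 = 0.1300 s
reaction-phase robot travel = 0.6500·0.2500 = 0.1625 m
robot under decel: 0.6500²/(2·5.0000) = 0.0423 m
human over T_r+T_s: 1.6000·(0.2500+0.1300) = 0.6080 m
C+Z_d+Z_r = 0.1200+0.0050+0.0600 = 0.1850 m
sum ≈ 0.1625+0.0423+0.6080+0.1850 ≈ 0.9978 m = S ✓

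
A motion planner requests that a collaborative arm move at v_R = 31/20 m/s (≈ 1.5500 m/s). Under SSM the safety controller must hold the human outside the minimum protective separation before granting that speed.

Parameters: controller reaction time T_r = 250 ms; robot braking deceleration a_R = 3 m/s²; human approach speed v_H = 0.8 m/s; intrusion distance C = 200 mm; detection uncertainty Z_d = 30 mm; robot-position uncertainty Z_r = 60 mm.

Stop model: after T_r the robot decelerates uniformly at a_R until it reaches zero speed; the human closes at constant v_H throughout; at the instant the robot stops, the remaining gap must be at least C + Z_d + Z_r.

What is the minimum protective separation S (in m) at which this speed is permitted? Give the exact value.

S_min = 1353/800 m = 1.6912 m

braking lasts T_s = (31/20)/3 = 0.5167 s
robot covers v_R·T_r = 1.5500·0.2500 = 0.3875 m before braking
robot under decel: 1.5500²/(2·3.0000) = 0.4004 m
human over T_r+T_s: 0.8000·(0.2500+0.5167) = 0.6133 m
residual clearance needed = 0.2000+0.0300+0.0600 = 0.2900 m
S_min ≈ 0.3875+0.4004+0.6133+0.2900  ⇒  S_min = 1353/800 m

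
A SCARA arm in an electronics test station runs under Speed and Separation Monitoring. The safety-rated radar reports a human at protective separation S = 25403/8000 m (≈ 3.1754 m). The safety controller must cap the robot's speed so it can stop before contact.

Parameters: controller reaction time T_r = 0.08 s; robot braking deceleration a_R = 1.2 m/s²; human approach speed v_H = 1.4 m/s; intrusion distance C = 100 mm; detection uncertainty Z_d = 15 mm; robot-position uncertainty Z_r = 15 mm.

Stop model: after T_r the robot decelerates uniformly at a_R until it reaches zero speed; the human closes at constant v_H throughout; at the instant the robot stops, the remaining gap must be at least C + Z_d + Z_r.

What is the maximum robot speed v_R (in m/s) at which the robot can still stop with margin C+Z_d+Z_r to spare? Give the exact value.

quadratic (5/12)·v² + (187/150)·v + (-23467/8000) = 0
  disc = (187/150)² − 4·(5/12)·(-23467/8000) = 2319529/360000 ; √disc = 1523/600
  v_R = (−(187/150) + 1523/600) / (2·(5/12)) = 31/20 m/s
check:
stop time T_s = (31/20)/(6/5) = 1.2917 s
robot in T_r: 1.5500·0.0800 = 0.1240 m
braking distance = 1.5500²/(2·1.2000) = 1.0010 m
human over T_r+T_s: 1.4000·(0.0800+1.2917) = 1.9203 m
C+Z_d+Z_r = 0.1000+0.0150+0.0150 = 0.1300 m
sum ≈ 0.1240+1.0010+1.9203+0.1300 ≈ 3.1754 m = S ✓

v_R_max = 31/20 m/s = 1.5500 m/s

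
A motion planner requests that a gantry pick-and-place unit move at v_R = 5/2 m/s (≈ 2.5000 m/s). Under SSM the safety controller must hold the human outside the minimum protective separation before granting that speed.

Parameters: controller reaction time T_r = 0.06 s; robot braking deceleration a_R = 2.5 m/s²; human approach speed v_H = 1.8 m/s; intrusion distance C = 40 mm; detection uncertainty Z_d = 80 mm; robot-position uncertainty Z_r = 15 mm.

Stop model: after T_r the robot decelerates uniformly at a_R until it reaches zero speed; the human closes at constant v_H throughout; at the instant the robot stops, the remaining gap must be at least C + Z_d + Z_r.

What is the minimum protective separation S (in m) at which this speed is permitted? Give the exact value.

stop time T_s = (5/2)/(5/2) = 1.0000 s
reaction-phase robot travel = 2.5000·0.0600 = 0.1500 m
robot covers 2.5000·1.0000 − ½·2.5000·1.0000² = 1.2500 m while stopping
human over T_r+T_s: 1.8000·(0.0600+1.0000) = 1.9080 m
C+Z_d+Z_r = 0.0400+0.0800+0.0150 = 0.1350 m
S_min ≈ 0.1500+1.2500+1.9080+0.1350  ⇒  S_min = 3443/1000 m

S_min = 3443/1000 m = 3.4430 m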